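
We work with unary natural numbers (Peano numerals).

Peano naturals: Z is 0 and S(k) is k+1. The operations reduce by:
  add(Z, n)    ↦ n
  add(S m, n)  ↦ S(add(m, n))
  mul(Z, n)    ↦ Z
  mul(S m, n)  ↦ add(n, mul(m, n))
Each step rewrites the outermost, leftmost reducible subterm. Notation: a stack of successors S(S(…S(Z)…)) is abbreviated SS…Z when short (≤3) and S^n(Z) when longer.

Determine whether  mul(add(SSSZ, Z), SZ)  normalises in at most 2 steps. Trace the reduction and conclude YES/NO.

  start: mul(add(SSSZ, Z), SZ)
  →1  mul(S(add(SSZ, Z)), SZ)
  →2  add(SZ, mul(add(SSZ, Z), SZ))

Answer: NO — after 2 steps the term is add(SZ, mul(add(SSZ, Z), SZ)), not yet normal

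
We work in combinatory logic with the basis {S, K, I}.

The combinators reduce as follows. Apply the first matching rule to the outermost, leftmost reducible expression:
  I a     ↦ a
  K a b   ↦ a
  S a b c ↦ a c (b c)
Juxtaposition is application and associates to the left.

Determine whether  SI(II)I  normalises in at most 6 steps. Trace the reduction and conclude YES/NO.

  start: SI(II)I
  step 1: II(III)
  step 2: I(III)
  step 3: III
  step 4: II
  step 5: I

Answer: YES — reaches normal form I in 5 ≤ 6 steps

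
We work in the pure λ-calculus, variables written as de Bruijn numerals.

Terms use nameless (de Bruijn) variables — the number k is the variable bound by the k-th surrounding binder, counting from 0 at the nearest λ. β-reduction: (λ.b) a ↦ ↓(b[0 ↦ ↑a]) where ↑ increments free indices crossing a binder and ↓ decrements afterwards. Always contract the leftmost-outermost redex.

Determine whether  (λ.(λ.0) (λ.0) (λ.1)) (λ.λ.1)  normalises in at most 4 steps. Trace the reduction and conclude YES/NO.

Answer: YES — reaches normal form λ.λ.λ.1 in 3 ≤ 4 steps

Reduction:
  start: (λ.(λ.0) (λ.0) (λ.1)) (λ.λ.1)
  [1] (λ.0) (λ.0) (λ.λ.λ.1)
  [2] (λ.0) (λ.λ.λ.1)
  [3] λ.λ.λ.1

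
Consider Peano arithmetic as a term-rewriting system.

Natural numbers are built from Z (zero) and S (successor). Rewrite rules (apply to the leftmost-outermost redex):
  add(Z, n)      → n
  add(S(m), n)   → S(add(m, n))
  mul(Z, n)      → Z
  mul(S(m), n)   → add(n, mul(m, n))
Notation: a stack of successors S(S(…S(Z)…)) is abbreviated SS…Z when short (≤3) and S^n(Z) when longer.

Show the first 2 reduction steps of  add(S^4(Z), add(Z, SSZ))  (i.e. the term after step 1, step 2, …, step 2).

Answer: after 2 steps: S(S(add(SSZ, add(Z, SSZ))))

Derivation:
  start: add(S^4(Z), add(Z, SSZ))
  →1  S(add(SSSZ, add(Z, SSZ)))
  →2  S(S(add(SSZ, add(Z, SSZ))))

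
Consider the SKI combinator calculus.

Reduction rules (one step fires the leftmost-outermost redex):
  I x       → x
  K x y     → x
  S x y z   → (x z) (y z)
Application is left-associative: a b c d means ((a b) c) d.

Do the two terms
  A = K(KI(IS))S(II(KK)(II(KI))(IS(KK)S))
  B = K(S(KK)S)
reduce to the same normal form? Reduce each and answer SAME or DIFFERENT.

Answer: SAME — A ⇓ K(S(KK)S), B ⇓ K(S(KK)S)

Reduction:
Term A:
  start: K(KI(IS))S(II(KK)(II(KI))(IS(KK)S))
  step 1: KI(IS)(II(KK)(II(KI))(IS(KK)S))
  step 2: I(II(KK)(II(KI))(IS(KK)S))
  step 3: II(KK)(II(KI))(IS(KK)S)
  step 4: I(KK)(II(KI))(IS(KK)S)
  step 5: KK(II(KI))(IS(KK)S)
  step 6: K(IS(KK)S)
  step 7: K(S(KK)S)

Term B:
  start: K(S(KK)S)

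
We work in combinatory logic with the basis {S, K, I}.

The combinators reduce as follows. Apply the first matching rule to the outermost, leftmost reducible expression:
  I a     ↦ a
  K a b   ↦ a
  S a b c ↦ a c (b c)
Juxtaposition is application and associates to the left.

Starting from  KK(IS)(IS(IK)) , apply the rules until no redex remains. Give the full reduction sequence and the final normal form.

Answer: normal form = K(SK)  (in 3 steps)

Derivation:
  start: KK(IS)(IS(IK))
  step 1: K(IS(IK))
  step 2: K(S(IK))
  step 3: K(SK)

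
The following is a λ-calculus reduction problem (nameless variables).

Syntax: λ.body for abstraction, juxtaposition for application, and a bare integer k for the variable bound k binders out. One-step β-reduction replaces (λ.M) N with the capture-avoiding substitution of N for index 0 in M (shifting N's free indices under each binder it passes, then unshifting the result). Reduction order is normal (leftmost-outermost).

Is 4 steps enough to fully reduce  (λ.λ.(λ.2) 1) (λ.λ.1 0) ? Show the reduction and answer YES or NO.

Answer: YES — reaches normal form λ.λ.λ.1 0 in 2 ≤ 4 steps

Derivation:
  start: (λ.λ.(λ.2) 1) (λ.λ.1 0)
  step 1: λ.(λ.λ.λ.1 0) (λ.λ.1 0)
  step 2: λ.λ.λ.1 0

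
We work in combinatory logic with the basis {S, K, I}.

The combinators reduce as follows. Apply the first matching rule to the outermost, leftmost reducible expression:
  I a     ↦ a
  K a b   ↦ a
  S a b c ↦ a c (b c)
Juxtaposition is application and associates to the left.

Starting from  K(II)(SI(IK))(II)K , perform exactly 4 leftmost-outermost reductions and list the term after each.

  start: K(II)(SI(IK))(II)K
  →1  II(II)K
  →2  I(II)K
  →3  IIK
  →4  IK

Answer: after 4 steps: IK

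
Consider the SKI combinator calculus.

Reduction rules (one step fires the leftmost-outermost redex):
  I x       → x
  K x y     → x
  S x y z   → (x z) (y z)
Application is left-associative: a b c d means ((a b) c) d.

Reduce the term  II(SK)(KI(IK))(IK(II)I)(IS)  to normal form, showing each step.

  start: II(SK)(KI(IK))(IK(II)I)(IS)
  →1  I(SK)(KI(IK))(IK(II)I)(IS)
  →2  SK(KI(IK))(IK(II)I)(IS)
  →3  K(IK(II)I)(KI(IK)(IK(II)I))(IS)
  →4  IK(II)I(IS)
  →5  K(II)I(IS)
  →6  II(IS)
  →7  I(IS)
  →8  IS
  →9  S

Answer: normal form = S  (in 9 steps)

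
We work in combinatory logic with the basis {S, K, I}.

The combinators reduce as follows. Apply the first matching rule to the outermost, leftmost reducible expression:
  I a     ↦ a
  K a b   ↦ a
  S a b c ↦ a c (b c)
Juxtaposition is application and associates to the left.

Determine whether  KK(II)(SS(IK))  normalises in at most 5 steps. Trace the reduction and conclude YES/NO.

  start: KK(II)(SS(IK))
  [1] K(SS(IK))
  [2] K(SSK)

Answer: YES — reaches normal form K(SSK) in 2 ≤ 5 steps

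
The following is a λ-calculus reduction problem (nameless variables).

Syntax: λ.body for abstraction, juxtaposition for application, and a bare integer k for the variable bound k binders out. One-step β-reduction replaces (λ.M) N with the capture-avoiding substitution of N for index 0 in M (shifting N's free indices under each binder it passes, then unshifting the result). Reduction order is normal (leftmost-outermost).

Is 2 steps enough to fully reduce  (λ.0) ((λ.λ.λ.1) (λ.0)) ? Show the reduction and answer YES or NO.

Answer: YES — reaches normal form λ.λ.1 in 2 ≤ 2 steps

Working:
  start: (λ.0) ((λ.λ.λ.1) (λ.0))
  [1] (λ.λ.λ.1) (λ.0)
  [2] λ.λ.1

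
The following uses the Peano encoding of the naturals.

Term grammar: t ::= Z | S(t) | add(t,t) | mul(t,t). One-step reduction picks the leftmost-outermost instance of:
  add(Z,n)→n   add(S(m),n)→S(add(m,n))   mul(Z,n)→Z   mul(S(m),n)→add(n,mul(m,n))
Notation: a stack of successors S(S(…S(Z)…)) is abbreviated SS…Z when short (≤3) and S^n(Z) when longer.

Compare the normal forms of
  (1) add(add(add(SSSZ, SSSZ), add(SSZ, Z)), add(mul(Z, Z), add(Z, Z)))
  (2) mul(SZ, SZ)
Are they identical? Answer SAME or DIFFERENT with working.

Term A:
  start: add(add(add(SSSZ, SSSZ), add(SSZ, Z)), add(mul(Z, Z), add(Z, Z)))
  [1] add(add(S(add(SSZ, SSSZ)), add(SSZ, Z)), add(mul(Z, Z), add(Z, Z)))
  [2] add(S(add(add(SSZ, SSSZ), add(SSZ, Z))), add(mul(Z, Z), add(Z, Z)))
  [3] S(add(add(add(SSZ, SSSZ), add(SSZ, Z)), add(mul(Z, Z), add(Z, Z))))
  [4] S(add(add(S(add(SZ, SSSZ)), add(SSZ, Z)), add(mul(Z, Z), add(Z, Z))))
  [5] S(add(S(add(add(SZ, SSSZ), add(SSZ, Z))), add(mul(Z, Z), add(Z, Z))))
  [6] S(S(add(add(add(SZ, SSSZ), add(SSZ, Z)), add(mul(Z, Z), add(Z, Z)))))
  [7] S(S(add(add(S(add(Z, SSSZ)), add(SSZ, Z)), add(mul(Z, Z), add(Z, Z)))))
  [8] S(S(add(S(add(add(Z, SSSZ), add(SSZ, Z))), add(mul(Z, Z), add(Z, Z)))))
  [9] S(S(S(add(add(add(Z, SSSZ), add(SSZ, Z)), add(mul(Z, Z), add(Z, Z))))))
  [10] S(S(S(add(add(SSSZ, add(SSZ, Z)), add(mul(Z, Z), add(Z, Z))))))
  [11] S(S(S(add(S(add(SSZ, add(SSZ, Z))), add(mul(Z, Z), add(Z, Z))))))
  [12] S(S(S(S(add(add(SSZ, add(SSZ, Z)), add(mul(Z, Z), add(Z, Z)))))))
  [13] S(S(S(S(add(S(add(SZ, add(SSZ, Z))), add(mul(Z, Z), add(Z, Z)))))))
  [14] S(S(S(S(S(add(add(SZ, add(SSZ, Z)), add(mul(Z, Z), add(Z, Z))))))))
  [15] S(S(S(S(S(add(S(add(Z, add(SSZ, Z))), add(mul(Z, Z), add(Z, Z))))))))
  [16] S(S(S(S(S(S(add(add(Z, add(SSZ, Z)), add(mul(Z, Z), add(Z, Z)))))))))
  [17] S(S(S(S(S(S(add(add(SSZ, Z), add(mul(Z, Z), add(Z, Z)))))))))
  [18] S(S(S(S(S(S(add(S(add(SZ, Z)), add(mul(Z, Z), add(Z, Z)))))))))
  [19] S(S(S(S(S(S(S(add(add(SZ, Z), add(mul(Z, Z), add(Z, Z))))))))))
  [20] S(S(S(S(S(S(S(add(S(add(Z, Z)), add(mul(Z, Z), add(Z, Z))))))))))
  [21] S(S(S(S(S(S(S(S(add(add(Z, Z), add(mul(Z, Z), add(Z, Z)))))))))))
  [22] S(S(S(S(S(S(S(S(add(Z, add(mul(Z, Z), add(Z, Z)))))))))))
  [23] S(S(S(S(S(S(S(S(add(mul(Z, Z), add(Z, Z))))))))))
  [24] S(S(S(S(S(S(S(S(add(Z, add(Z, Z))))))))))
  [25] S(S(S(S(S(S(S(S(add(Z, Z)))))))))
  [26] S^8(Z)

Term B:
  start: mul(SZ, SZ)
  [1] add(SZ, mul(Z, SZ))
  [2] S(add(Z, mul(Z, SZ)))
  [3] S(mul(Z, SZ))
  [4] SZ

Answer: DIFFERENT — A ⇓ S^8(Z), B ⇓ SZ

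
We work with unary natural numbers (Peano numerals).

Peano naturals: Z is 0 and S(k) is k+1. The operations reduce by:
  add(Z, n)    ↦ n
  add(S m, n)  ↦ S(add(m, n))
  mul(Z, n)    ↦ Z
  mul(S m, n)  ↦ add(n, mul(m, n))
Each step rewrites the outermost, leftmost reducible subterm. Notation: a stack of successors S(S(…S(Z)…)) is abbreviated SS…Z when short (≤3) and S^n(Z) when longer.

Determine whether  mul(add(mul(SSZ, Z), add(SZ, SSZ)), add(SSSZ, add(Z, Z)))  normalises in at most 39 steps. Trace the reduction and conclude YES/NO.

Answer: YES — reaches normal form S^9(Z) in 39 ≤ 39 steps

Reduction:
  start: mul(add(mul(SSZ, Z), add(SZ, SSZ)), add(SSSZ, add(Z, Z)))
  →1  mul(add(add(Z, mul(SZ, Z)), add(SZ, SSZ)), add(SSSZ, add(Z, Z)))
  →2  mul(add(mul(SZ, Z), add(SZ, SSZ)), add(SSSZ, add(Z, Z)))
  →3  mul(add(add(Z, mul(Z, Z)), add(SZ, SSZ)), add(SSSZ, add(Z, Z)))
  →4  mul(add(mul(Z, Z), add(SZ, SSZ)), add(SSSZ, add(Z, Z)))
  →5  mul(add(Z, add(SZ, SSZ)), add(SSSZ, add(Z, Z)))
  →6  mul(add(SZ, SSZ), add(SSSZ, add(Z, Z)))
  →7  mul(S(add(Z, SSZ)), add(SSSZ, add(Z, Z)))
  →8  add(add(SSSZ, add(Z, Z)), mul(add(Z, SSZ), add(SSSZ, add(Z, Z))))
  →9  add(S(add(SSZ, add(Z, Z))), mul(add(Z, SSZ), add(SSSZ, add(Z, Z))))
  →10  S(add(add(SSZ, add(Z, Z)), mul(add(Z, SSZ), add(SSSZ, add(Z, Z)))))
  →11  S(add(S(add(SZ, add(Z, Z))), mul(add(Z, SSZ), add(SSSZ, add(Z, Z)))))
  →12  S(S(add(add(SZ, add(Z, Z)), mul(add(Z, SSZ), add(SSSZ, add(Z, Z))))))
  →13  S(S(add(S(add(Z, add(Z, Z))), mul(add(Z, SSZ), add(SSSZ, add(Z, Z))))))
  →14  S(S(S(add(add(Z, add(Z, Z)), mul(add(Z, SSZ), add(SSSZ, add(Z, Z)))))))
  →15  S(S(S(add(add(Z, Z), mul(add(Z, SSZ), add(SSSZ, add(Z, Z)))))))
  →16  S(S(S(add(Z, mul(add(Z, SSZ), add(SSSZ, add(Z, Z)))))))
  →17  S(S(S(mul(add(Z, SSZ), add(SSSZ, add(Z, Z))))))
  →18  S(S(S(mul(SSZ, add(SSSZ, add(Z, Z))))))
  →19  S(S(S(add(add(SSSZ, add(Z, Z)), mul(SZ, add(SSSZ, add(Z, Z)))))))
  →20  S(S(S(add(S(add(SSZ, add(Z, Z))), mul(SZ, add(SSSZ, add(Z, Z)))))))
  →21  S(S(S(S(add(add(SSZ, add(Z, Z)), mul(SZ, add(SSSZ, add(Z, Z))))))))
  →22  S(S(S(S(add(S(add(SZ, add(Z, Z))), mul(SZ, add(SSSZ, add(Z, Z))))))))
  →23  S(S(S(S(S(add(add(SZ, add(Z, Z)), mul(SZ, add(SSSZ, add(Z, Z)))))))))
  →24  S(S(S(S(S(add(S(add(Z, add(Z, Z))), mul(SZ, add(SSSZ, add(Z, Z)))))))))
  →25  S(S(S(S(S(S(add(add(Z, add(Z, Z)), mul(SZ, add(SSSZ, add(Z, Z))))))))))
  →26  S(S(S(S(S(S(add(add(Z, Z), mul(SZ, add(SSSZ, add(Z, Z))))))))))
  →27  S(S(S(S(S(S(add(Z, mul(SZ, add(SSSZ, add(Z, Z))))))))))
  →28  S(S(S(S(S(S(mul(SZ, add(SSSZ, add(Z, Z)))))))))
  →29  S(S(S(S(S(S(add(add(SSSZ, add(Z, Z)), mul(Z, add(SSSZ, add(Z, Z))))))))))
  →30  S(S(S(S(S(S(add(S(add(SSZ, add(Z, Z))), mul(Z, add(SSSZ, add(Z, Z))))))))))
  →31  S(S(S(S(S(S(S(add(add(SSZ, add(Z, Z)), mul(Z, add(SSSZ, add(Z, Z)))))))))))
  →32  S(S(S(S(S(S(S(add(S(add(SZ, add(Z, Z))), mul(Z, add(SSSZ, add(Z, Z)))))))))))
  →33  S(S(S(S(S(S(S(S(add(add(SZ, add(Z, Z)), mul(Z, add(SSSZ, add(Z, Z))))))))))))
  →34  S(S(S(S(S(S(S(S(add(S(add(Z, add(Z, Z))), mul(Z, add(SSSZ, add(Z, Z))))))))))))
  →35  S(S(S(S(S(S(S(S(S(add(add(Z, add(Z, Z)), mul(Z, add(SSSZ, add(Z, Z)))))))))))))
  →36  S(S(S(S(S(S(S(S(S(add(add(Z, Z), mul(Z, add(SSSZ, add(Z, Z)))))))))))))
  →37  S(S(S(S(S(S(S(S(S(add(Z, mul(Z, add(SSSZ, add(Z, Z)))))))))))))
  →38  S(S(S(S(S(S(S(S(S(mul(Z, add(SSSZ, add(Z, Z))))))))))))
  →39  S^9(Z)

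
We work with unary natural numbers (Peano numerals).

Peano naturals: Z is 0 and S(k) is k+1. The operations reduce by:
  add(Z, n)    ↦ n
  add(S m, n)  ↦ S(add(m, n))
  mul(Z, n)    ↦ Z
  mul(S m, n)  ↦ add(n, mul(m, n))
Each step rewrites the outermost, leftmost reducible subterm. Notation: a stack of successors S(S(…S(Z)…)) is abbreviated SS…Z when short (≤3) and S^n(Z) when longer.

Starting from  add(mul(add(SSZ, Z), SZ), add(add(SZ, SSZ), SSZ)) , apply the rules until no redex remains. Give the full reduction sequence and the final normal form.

Answer: normal form = S^7(Z)  (in 19 steps)

Derivation:
  start: add(mul(add(SSZ, Z), SZ), add(add(SZ, SSZ), SSZ))
  [1] add(mul(S(add(SZ, Z)), SZ), add(add(SZ, SSZ), SSZ))
  [2] add(add(SZ, mul(add(SZ, Z), SZ)), add(add(SZ, SSZ), SSZ))
  [3] add(S(add(Z, mul(add(SZ, Z), SZ))), add(add(SZ, SSZ), SSZ))
  [4] S(add(add(Z, mul(add(SZ, Z), SZ)), add(add(SZ, SSZ), SSZ)))
  [5] S(add(mul(add(SZ, Z), SZ), add(add(SZ, SSZ), SSZ)))
  [6] S(add(mul(S(add(Z, Z)), SZ), add(add(SZ, SSZ), SSZ)))
  [7] S(add(add(SZ, mul(add(Z, Z), SZ)), add(add(SZ, SSZ), SSZ)))
  [8] S(add(S(add(Z, mul(add(Z, Z), SZ))), add(add(SZ, SSZ), SSZ)))
  [9] S(S(add(add(Z, mul(add(Z, Z), SZ)), add(add(SZ, SSZ), SSZ))))
  [10] S(S(add(mul(add(Z, Z), SZ), add(add(SZ, SSZ), SSZ))))
  [11] S(S(add(mul(Z, SZ), add(add(SZ, SSZ), SSZ))))
  [12] S(S(add(Z, add(add(SZ, SSZ), SSZ))))
  [13] S(S(add(add(SZ, SSZ), SSZ)))
  [14] S(S(add(S(add(Z, SSZ)), SSZ)))
  [15] S(S(S(add(add(Z, SSZ), SSZ))))
  [16] S(S(S(add(SSZ, SSZ))))
  [17] S(S(S(S(add(SZ, SSZ)))))
  [18] S(S(S(S(S(add(Z, SSZ))))))
  [19] S^7(Z)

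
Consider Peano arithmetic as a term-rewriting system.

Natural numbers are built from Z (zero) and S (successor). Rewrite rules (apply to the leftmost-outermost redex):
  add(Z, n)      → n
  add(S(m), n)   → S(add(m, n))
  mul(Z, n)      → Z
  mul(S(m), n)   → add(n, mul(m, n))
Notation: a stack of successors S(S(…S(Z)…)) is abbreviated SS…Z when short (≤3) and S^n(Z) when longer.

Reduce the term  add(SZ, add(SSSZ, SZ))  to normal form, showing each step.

  start: add(SZ, add(SSSZ, SZ))
  →1  S(add(Z, add(SSSZ, SZ)))
  →2  S(add(SSSZ, SZ))
  →3  S(S(add(SSZ, SZ)))
  →4  S(S(S(add(SZ, SZ))))
  →5  S(S(S(S(add(Z, SZ)))))
  →6  S^5(Z)

Answer: normal form = S^5(Z)  (in 6 steps)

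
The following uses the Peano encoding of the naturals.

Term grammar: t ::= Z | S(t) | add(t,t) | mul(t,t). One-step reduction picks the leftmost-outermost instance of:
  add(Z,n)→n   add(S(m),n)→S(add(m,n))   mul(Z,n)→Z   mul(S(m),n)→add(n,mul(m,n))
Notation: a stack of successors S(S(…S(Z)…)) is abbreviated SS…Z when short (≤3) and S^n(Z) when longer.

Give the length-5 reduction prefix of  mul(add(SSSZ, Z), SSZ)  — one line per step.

  start: mul(add(SSSZ, Z), SSZ)
  step 1: mul(S(add(SSZ, Z)), SSZ)
  step 2: add(SSZ, mul(add(SSZ, Z), SSZ))
  step 3: S(add(SZ, mul(add(SSZ, Z), SSZ)))
  step 4: S(S(add(Z, mul(add(SSZ, Z), SSZ))))
  step 5: S(S(mul(add(SSZ, Z), SSZ)))

Answer: after 5 steps: S(S(mul(add(SSZ, Z), SSZ)))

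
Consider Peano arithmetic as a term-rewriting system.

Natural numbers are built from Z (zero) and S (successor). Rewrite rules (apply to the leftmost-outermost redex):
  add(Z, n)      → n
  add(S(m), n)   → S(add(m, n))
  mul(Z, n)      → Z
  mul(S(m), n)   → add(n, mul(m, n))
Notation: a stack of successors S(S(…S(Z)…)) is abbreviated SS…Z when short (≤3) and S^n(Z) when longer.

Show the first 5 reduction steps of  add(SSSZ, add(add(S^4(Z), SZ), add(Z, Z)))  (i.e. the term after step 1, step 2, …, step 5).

  start: add(SSSZ, add(add(S^4(Z), SZ), add(Z, Z)))
  →1  S(add(SSZ, add(add(S^4(Z), SZ), add(Z, Z))))
  →2  S(S(add(SZ, add(add(S^4(Z), SZ), add(Z, Z)))))
  →3  S(S(S(add(Z, add(add(S^4(Z), SZ), add(Z, Z))))))
  →4  S(S(S(add(add(S^4(Z), SZ), add(Z, Z)))))
  →5  S(S(S(add(S(add(SSSZ, SZ)), add(Z, Z)))))

Answer: after 5 steps: S(S(S(add(S(add(SSSZ, SZ)), add(Z, Z)))))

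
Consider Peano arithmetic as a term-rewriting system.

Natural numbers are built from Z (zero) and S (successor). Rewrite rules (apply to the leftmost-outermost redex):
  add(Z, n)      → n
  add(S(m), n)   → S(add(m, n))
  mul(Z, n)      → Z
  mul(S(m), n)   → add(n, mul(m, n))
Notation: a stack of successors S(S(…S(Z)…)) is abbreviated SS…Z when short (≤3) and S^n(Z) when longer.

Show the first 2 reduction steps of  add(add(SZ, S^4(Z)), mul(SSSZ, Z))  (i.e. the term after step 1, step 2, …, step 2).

Answer: after 2 steps: S(add(add(Z, S^4(Z)), mul(SSSZ, Z)))

Working:
  start: add(add(SZ, S^4(Z)), mul(SSSZ, Z))
  →1  add(S(add(Z, S^4(Z))), mul(SSSZ, Z))
  →2  S(add(add(Z, S^4(Z)), mul(SSSZ, Z)))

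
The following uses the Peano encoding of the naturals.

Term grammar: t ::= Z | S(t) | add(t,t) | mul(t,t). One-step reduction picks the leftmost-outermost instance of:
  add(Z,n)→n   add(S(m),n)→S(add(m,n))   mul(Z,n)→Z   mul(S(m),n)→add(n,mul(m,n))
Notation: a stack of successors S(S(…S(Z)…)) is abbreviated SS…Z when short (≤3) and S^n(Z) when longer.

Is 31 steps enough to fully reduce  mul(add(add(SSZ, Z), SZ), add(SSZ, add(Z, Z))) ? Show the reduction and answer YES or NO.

  start: mul(add(add(SSZ, Z), SZ), add(SSZ, add(Z, Z)))
  step 1: mul(add(S(add(SZ, Z)), SZ), add(SSZ, add(Z, Z)))
  step 2: mul(S(add(add(SZ, Z), SZ)), add(SSZ, add(Z, Z)))
  step 3: add(add(SSZ, add(Z, Z)), mul(add(add(SZ, Z), SZ), add(SSZ, add(Z, Z))))
  step 4: add(S(add(SZ, add(Z, Z))), mul(add(add(SZ, Z), SZ), add(SSZ, add(Z, Z))))
  step 5: S(add(add(SZ, add(Z, Z)), mul(add(add(SZ, Z), SZ), add(SSZ, add(Z, Z)))))
  step 6: S(add(S(add(Z, add(Z, Z))), mul(add(add(SZ, Z), SZ), add(SSZ, add(Z, Z)))))
  step 7: S(S(add(add(Z, add(Z, Z)), mul(add(add(SZ, Z), SZ), add(SSZ, add(Z, Z))))))
  step 8: S(S(add(add(Z, Z), mul(add(add(SZ, Z), SZ), add(SSZ, add(Z, Z))))))
  step 9: S(S(add(Z, mul(add(add(SZ, Z), SZ), add(SSZ, add(Z, Z))))))
  step 10: S(S(mul(add(add(SZ, Z), SZ), add(SSZ, add(Z, Z)))))
  step 11: S(S(mul(add(S(add(Z, Z)), SZ), add(SSZ, add(Z, Z)))))
  step 12: S(S(mul(S(add(add(Z, Z), SZ)), add(SSZ, add(Z, Z)))))
  step 13: S(S(add(add(SSZ, add(Z, Z)), mul(add(add(Z, Z), SZ), add(SSZ, add(Z, Z))))))
  step 14: S(S(add(S(add(SZ, add(Z, Z))), mul(add(add(Z, Z), SZ), add(SSZ, add(Z, Z))))))
  step 15: S(S(S(add(add(SZ, add(Z, Z)), mul(add(add(Z, Z), SZ), add(SSZ, add(Z, Z)))))))
  step 16: S(S(S(add(S(add(Z, add(Z, Z))), mul(add(add(Z, Z), SZ), add(SSZ, add(Z, Z)))))))
  step 17: S(S(S(S(add(add(Z, add(Z, Z)), mul(add(add(Z, Z), SZ), add(SSZ, add(Z, Z))))))))
  step 18: S(S(S(S(add(add(Z, Z), mul(add(add(Z, Z), SZ), add(SSZ, add(Z, Z))))))))
  step 19: S(S(S(S(add(Z, mul(add(add(Z, Z), SZ), add(SSZ, add(Z, Z))))))))
  step 20: S(S(S(S(mul(add(add(Z, Z), SZ), add(SSZ, add(Z, Z)))))))
  step 21: S(S(S(S(mul(add(Z, SZ), add(SSZ, add(Z, Z)))))))
  step 22: S(S(S(S(mul(SZ, add(SSZ, add(Z, Z)))))))
  step 23: S(S(S(S(add(add(SSZ, add(Z, Z)), mul(Z, add(SSZ, add(Z, Z))))))))
  step 24: S(S(S(S(add(S(add(SZ, add(Z, Z))), mul(Z, add(SSZ, add(Z, Z))))))))
  step 25: S(S(S(S(S(add(add(SZ, add(Z, Z)), mul(Z, add(SSZ, add(Z, Z)))))))))
  step 26: S(S(S(S(S(add(S(add(Z, add(Z, Z))), mul(Z, add(SSZ, add(Z, Z)))))))))
  step 27: S(S(S(S(S(S(add(add(Z, add(Z, Z)), mul(Z, add(SSZ, add(Z, Z))))))))))
  step 28: S(S(S(S(S(S(add(add(Z, Z), mul(Z, add(SSZ, add(Z, Z))))))))))
  step 29: S(S(S(S(S(S(add(Z, mul(Z, add(SSZ, add(Z, Z))))))))))
  step 30: S(S(S(S(S(S(mul(Z, add(SSZ, add(Z, Z)))))))))
  step 31: S^6(Z)

Answer: YES — reaches normal form S^6(Z) in 31 ≤ 31 steps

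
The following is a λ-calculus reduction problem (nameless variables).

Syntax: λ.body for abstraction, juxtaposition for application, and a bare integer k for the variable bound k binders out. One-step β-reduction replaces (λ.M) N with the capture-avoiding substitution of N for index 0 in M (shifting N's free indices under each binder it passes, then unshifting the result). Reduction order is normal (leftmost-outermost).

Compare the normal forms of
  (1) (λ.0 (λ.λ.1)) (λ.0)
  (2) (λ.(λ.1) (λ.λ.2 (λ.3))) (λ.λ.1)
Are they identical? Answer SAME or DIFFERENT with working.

Answer: SAME — A ⇓ λ.λ.1, B ⇓ λ.λ.1

Working:
Term A:
  start: (λ.0 (λ.λ.1)) (λ.0)
  step 1: (λ.0) (λ.λ.1)
  step 2: λ.λ.1

Term B:
  start: (λ.(λ.1) (λ.λ.2 (λ.3))) (λ.λ.1)
  step 1: (λ.λ.λ.1) (λ.λ.(λ.λ.1) (λ.λ.λ.1))
  step 2: λ.λ.1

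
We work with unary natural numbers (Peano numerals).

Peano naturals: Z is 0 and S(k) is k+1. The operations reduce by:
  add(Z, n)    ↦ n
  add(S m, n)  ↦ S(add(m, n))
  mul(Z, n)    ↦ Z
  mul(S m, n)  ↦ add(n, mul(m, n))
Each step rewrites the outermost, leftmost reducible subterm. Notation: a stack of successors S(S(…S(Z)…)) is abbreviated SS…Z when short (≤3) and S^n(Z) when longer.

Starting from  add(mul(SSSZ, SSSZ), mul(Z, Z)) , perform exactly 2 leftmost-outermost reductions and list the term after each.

Answer: after 2 steps: add(S(add(SSZ, mul(SSZ, SSSZ))), mul(Z, Z))

Working:
  start: add(mul(SSSZ, SSSZ), mul(Z, Z))
  [1] add(add(SSSZ, mul(SSZ, SSSZ)), mul(Z, Z))
  [2] add(S(add(SSZ, mul(SSZ, SSSZ))), mul(Z, Z))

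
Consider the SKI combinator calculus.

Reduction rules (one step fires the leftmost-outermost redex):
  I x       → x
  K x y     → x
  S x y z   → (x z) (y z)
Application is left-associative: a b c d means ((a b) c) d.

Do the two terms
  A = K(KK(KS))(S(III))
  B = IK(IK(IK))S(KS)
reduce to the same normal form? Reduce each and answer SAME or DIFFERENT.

Term A:
  start: K(KK(KS))(S(III))
  step 1: KK(KS)
  step 2: K

Term B:
  start: IK(IK(IK))S(KS)
  step 1: K(IK(IK))S(KS)
  step 2: IK(IK)(KS)
  step 3: K(IK)(KS)
  step 4: IK
  step 5: K

Answer: SAME — A ⇓ K, B ⇓ K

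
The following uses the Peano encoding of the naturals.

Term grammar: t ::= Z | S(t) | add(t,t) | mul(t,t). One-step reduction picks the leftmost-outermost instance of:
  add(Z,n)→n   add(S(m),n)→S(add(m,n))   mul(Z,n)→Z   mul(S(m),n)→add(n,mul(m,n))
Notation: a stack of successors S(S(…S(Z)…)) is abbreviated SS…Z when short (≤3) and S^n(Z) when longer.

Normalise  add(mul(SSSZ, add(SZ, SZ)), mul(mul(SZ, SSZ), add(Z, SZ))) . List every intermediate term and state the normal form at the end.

  start: add(mul(SSSZ, add(SZ, SZ)), mul(mul(SZ, SSZ), add(Z, SZ)))
  step 1: add(add(add(SZ, SZ), mul(SSZ, add(SZ, SZ))), mul(mul(SZ, SSZ), add(Z, SZ)))
  step 2: add(add(S(add(Z, SZ)), mul(SSZ, add(SZ, SZ))), mul(mul(SZ, SSZ), add(Z, SZ)))
  step 3: add(S(add(add(Z, SZ), mul(SSZ, add(SZ, SZ)))), mul(mul(SZ, SSZ), add(Z, SZ)))
  step 4: S(add(add(add(Z, SZ), mul(SSZ, add(SZ, SZ))), mul(mul(SZ, SSZ), add(Z, SZ))))
  step 5: S(add(add(SZ, mul(SSZ, add(SZ, SZ))), mul(mul(SZ, SSZ), add(Z, SZ))))
  step 6: S(add(S(add(Z, mul(SSZ, add(SZ, SZ)))), mul(mul(SZ, SSZ), add(Z, SZ))))
  step 7: S(S(add(add(Z, mul(SSZ, add(SZ, SZ))), mul(mul(SZ, SSZ), add(Z, SZ)))))
  step 8: S(S(add(mul(SSZ, add(SZ, SZ)), mul(mul(SZ, SSZ), add(Z, SZ)))))
  step 9: S(S(add(add(add(SZ, SZ), mul(SZ, add(SZ, SZ))), mul(mul(SZ, SSZ), add(Z, SZ)))))
  step 10: S(S(add(add(S(add(Z, SZ)), mul(SZ, add(SZ, SZ))), mul(mul(SZ, SSZ), add(Z, SZ)))))
  step 11: S(S(add(S(add(add(Z, SZ), mul(SZ, add(SZ, SZ)))), mul(mul(SZ, SSZ), add(Z, SZ)))))
  step 12: S(S(S(add(add(add(Z, SZ), mul(SZ, add(SZ, SZ))), mul(mul(SZ, SSZ), add(Z, SZ))))))
  step 13: S(S(S(add(add(SZ, mul(SZ, add(SZ, SZ))), mul(mul(SZ, SSZ), add(Z, SZ))))))
  step 14: S(S(S(add(S(add(Z, mul(SZ, add(SZ, SZ)))), mul(mul(SZ, SSZ), add(Z, SZ))))))
  step 15: S(S(S(S(add(add(Z, mul(SZ, add(SZ, SZ))), mul(mul(SZ, SSZ), add(Z, SZ)))))))
  step 16: S(S(S(S(add(mul(SZ, add(SZ, SZ)), mul(mul(SZ, SSZ), add(Z, SZ)))))))
  step 17: S(S(S(S(add(add(add(SZ, SZ), mul(Z, add(SZ, SZ))), mul(mul(SZ, SSZ), add(Z, SZ)))))))
  step 18: S(S(S(S(add(add(S(add(Z, SZ)), mul(Z, add(SZ, SZ))), mul(mul(SZ, SSZ), add(Z, SZ)))))))
  step 19: S(S(S(S(add(S(add(add(Z, SZ), mul(Z, add(SZ, SZ)))), mul(mul(SZ, SSZ), add(Z, SZ)))))))
  step 20: S(S(S(S(S(add(add(add(Z, SZ), mul(Z, add(SZ, SZ))), mul(mul(SZ, SSZ), add(Z, SZ))))))))
  step 21: S(S(S(S(S(add(add(SZ, mul(Z, add(SZ, SZ))), mul(mul(SZ, SSZ), add(Z, SZ))))))))
  step 22: S(S(S(S(S(add(S(add(Z, mul(Z, add(SZ, SZ)))), mul(mul(SZ, SSZ), add(Z, SZ))))))))
  step 23: S(S(S(S(S(S(add(add(Z, mul(Z, add(SZ, SZ))), mul(mul(SZ, SSZ), add(Z, SZ)))))))))
  step 24: S(S(S(S(S(S(add(mul(Z, add(SZ, SZ)), mul(mul(SZ, SSZ), add(Z, SZ)))))))))
  step 25: S(S(S(S(S(S(add(Z, mul(mul(SZ, SSZ), add(Z, SZ)))))))))
  step 26: S(S(S(S(S(S(mul(mul(SZ, SSZ), add(Z, SZ))))))))
  step 27: S(S(S(S(S(S(mul(add(SSZ, mul(Z, SSZ)), add(Z, SZ))))))))
  step 28: S(S(S(S(S(S(mul(S(add(SZ, mul(Z, SSZ))), add(Z, SZ))))))))
  step 29: S(S(S(S(S(S(add(add(Z, SZ), mul(add(SZ, mul(Z, SSZ)), add(Z, SZ)))))))))
  step 30: S(S(S(S(S(S(add(SZ, mul(add(SZ, mul(Z, SSZ)), add(Z, SZ)))))))))
  step 31: S(S(S(S(S(S(S(add(Z, mul(add(SZ, mul(Z, SSZ)), add(Z, SZ))))))))))
  step 32: S(S(S(S(S(S(S(mul(add(SZ, mul(Z, SSZ)), add(Z, SZ)))))))))
  step 33: S(S(S(S(S(S(S(mul(S(add(Z, mul(Z, SSZ))), add(Z, SZ)))))))))
  step 34: S(S(S(S(S(S(S(add(add(Z, SZ), mul(add(Z, mul(Z, SSZ)), add(Z, SZ))))))))))
  step 35: S(S(S(S(S(S(S(add(SZ, mul(add(Z, mul(Z, SSZ)), add(Z, SZ))))))))))
  step 36: S(S(S(S(S(S(S(S(add(Z, mul(add(Z, mul(Z, SSZ)), add(Z, SZ)))))))))))
  step 37: S(S(S(S(S(S(S(S(mul(add(Z, mul(Z, SSZ)), add(Z, SZ))))))))))
  step 38: S(S(S(S(S(S(S(S(mul(mul(Z, SSZ), add(Z, SZ))))))))))
  step 39: S(S(S(S(S(S(S(S(mul(Z, add(Z, SZ))))))))))
  step 40: S^8(Z)

Answer: normal form = S^8(Z)  (in 40 steps)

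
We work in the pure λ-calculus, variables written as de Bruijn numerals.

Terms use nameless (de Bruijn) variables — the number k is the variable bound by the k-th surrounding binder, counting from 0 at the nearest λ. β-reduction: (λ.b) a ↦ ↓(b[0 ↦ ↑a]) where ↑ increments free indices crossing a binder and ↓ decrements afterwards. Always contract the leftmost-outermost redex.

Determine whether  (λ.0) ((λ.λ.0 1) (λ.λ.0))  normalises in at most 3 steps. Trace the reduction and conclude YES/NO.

Answer: YES — reaches normal form λ.0 (λ.λ.0) in 2 ≤ 3 steps

Working:
  start: (λ.0) ((λ.λ.0 1) (λ.λ.0))
  step 1: (λ.λ.0 1) (λ.λ.0)
  step 2: λ.0 (λ.λ.0)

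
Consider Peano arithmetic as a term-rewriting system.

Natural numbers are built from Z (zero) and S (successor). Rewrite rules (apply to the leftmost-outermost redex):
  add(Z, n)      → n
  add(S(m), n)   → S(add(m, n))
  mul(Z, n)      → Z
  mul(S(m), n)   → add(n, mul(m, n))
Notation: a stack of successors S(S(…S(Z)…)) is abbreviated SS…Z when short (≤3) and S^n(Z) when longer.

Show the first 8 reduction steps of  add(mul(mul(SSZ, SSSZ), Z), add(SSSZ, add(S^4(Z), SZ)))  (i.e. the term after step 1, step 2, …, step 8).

Answer: after 8 steps: add(mul(S(add(Z, mul(SZ, SSSZ))), Z), add(SSSZ, add(S^4(Z), SZ)))

Derivation:
  start: add(mul(mul(SSZ, SSSZ), Z), add(SSSZ, add(S^4(Z), SZ)))
  →1  add(mul(add(SSSZ, mul(SZ, SSSZ)), Z), add(SSSZ, add(S^4(Z), SZ)))
  →2  add(mul(S(add(SSZ, mul(SZ, SSSZ))), Z), add(SSSZ, add(S^4(Z), SZ)))
  →3  add(add(Z, mul(add(SSZ, mul(SZ, SSSZ)), Z)), add(SSSZ, add(S^4(Z), SZ)))
  →4  add(mul(add(SSZ, mul(SZ, SSSZ)), Z), add(SSSZ, add(S^4(Z), SZ)))
  →5  add(mul(S(add(SZ, mul(SZ, SSSZ))), Z), add(SSSZ, add(S^4(Z), SZ)))
  →6  add(add(Z, mul(add(SZ, mul(SZ, SSSZ)), Z)), add(SSSZ, add(S^4(Z), SZ)))
  →7  add(mul(add(SZ, mul(SZ, SSSZ)), Z), add(SSSZ, add(S^4(Z), SZ)))
  →8  add(mul(S(add(Z, mul(SZ, SSSZ))), Z), add(SSSZ, add(S^4(Z), SZ)))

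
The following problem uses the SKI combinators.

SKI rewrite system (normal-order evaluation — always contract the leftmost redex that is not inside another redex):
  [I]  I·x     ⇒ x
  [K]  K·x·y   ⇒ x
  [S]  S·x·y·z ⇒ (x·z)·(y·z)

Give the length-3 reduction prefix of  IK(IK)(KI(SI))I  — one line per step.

Answer: after 3 steps: KI

Derivation:
  start: IK(IK)(KI(SI))I
  step 1: K(IK)(KI(SI))I
  step 2: IKI
  step 3: KI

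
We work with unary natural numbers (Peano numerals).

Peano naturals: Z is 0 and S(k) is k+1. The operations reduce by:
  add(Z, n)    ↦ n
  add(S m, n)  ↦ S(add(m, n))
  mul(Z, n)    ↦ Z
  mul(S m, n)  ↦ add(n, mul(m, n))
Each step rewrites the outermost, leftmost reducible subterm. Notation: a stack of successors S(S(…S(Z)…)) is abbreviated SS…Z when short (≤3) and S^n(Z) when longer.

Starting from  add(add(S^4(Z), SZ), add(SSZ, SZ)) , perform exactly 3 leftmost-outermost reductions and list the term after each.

  start: add(add(S^4(Z), SZ), add(SSZ, SZ))
  step 1: add(S(add(SSSZ, SZ)), add(SSZ, SZ))
  step 2: S(add(add(SSSZ, SZ), add(SSZ, SZ)))
  step 3: S(add(S(add(SSZ, SZ)), add(SSZ, SZ)))

Answer: after 3 steps: S(add(S(add(SSZ, SZ)), add(SSZ, SZ)))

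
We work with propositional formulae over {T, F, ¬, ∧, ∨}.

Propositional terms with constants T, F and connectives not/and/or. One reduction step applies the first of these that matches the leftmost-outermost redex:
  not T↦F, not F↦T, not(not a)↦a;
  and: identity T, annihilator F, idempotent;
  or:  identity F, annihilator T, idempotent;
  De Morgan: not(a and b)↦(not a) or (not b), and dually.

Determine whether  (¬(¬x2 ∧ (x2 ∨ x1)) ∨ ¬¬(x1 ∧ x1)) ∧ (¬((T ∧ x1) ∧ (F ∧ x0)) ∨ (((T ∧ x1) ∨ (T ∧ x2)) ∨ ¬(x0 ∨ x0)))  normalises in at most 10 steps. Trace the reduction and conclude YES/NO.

  start: (¬(¬x2 ∧ (x2 ∨ x1)) ∨ ¬¬(x1 ∧ x1)) ∧ (¬((T ∧ x1) ∧ (F ∧ x0)) ∨ (((T ∧ x1) ∨ (T ∧ x2)) ∨ ¬(x0 ∨ x0)))
  →1  ((¬¬x2 ∨ ¬(x2 ∨ x1)) ∨ ¬¬(x1 ∧ x1)) ∧ (¬((T ∧ x1) ∧ (F ∧ x0)) ∨ (((T ∧ x1) ∨ (T ∧ x2)) ∨ ¬(x0 ∨ x0)))
  →2  ((x2 ∨ ¬(x2 ∨ x1)) ∨ ¬¬(x1 ∧ x1)) ∧ (¬((T ∧ x1) ∧ (F ∧ x0)) ∨ (((T ∧ x1) ∨ (T ∧ x2)) ∨ ¬(x0 ∨ x0)))
  →3  ((x2 ∨ (¬x2 ∧ ¬x1)) ∨ ¬¬(x1 ∧ x1)) ∧ (¬((T ∧ x1) ∧ (F ∧ x0)) ∨ (((T ∧ x1) ∨ (T ∧ x2)) ∨ ¬(x0 ∨ x0)))
  →4  ((x2 ∨ (¬x2 ∧ ¬x1)) ∨ (x1 ∧ x1)) ∧ (¬((T ∧ x1) ∧ (F ∧ x0)) ∨ (((T ∧ x1) ∨ (T ∧ x2)) ∨ ¬(x0 ∨ x0)))
  →5  ((x2 ∨ (¬x2 ∧ ¬x1)) ∨ x1) ∧ (¬((T ∧ x1) ∧ (F ∧ x0)) ∨ (((T ∧ x1) ∨ (T ∧ x2)) ∨ ¬(x0 ∨ x0)))
  →6  ((x2 ∨ (¬x2 ∧ ¬x1)) ∨ x1) ∧ ((¬(T ∧ x1) ∨ ¬(F ∧ x0)) ∨ (((T ∧ x1) ∨ (T ∧ x2)) ∨ ¬(x0 ∨ x0)))
  →7  ((x2 ∨ (¬x2 ∧ ¬x1)) ∨ x1) ∧ (((¬T ∨ ¬x1) ∨ ¬(F ∧ x0)) ∨ (((T ∧ x1) ∨ (T ∧ x2)) ∨ ¬(x0 ∨ x0)))
  →8  ((x2 ∨ (¬x2 ∧ ¬x1)) ∨ x1) ∧ (((F ∨ ¬x1) ∨ ¬(F ∧ x0)) ∨ (((T ∧ x1) ∨ (T ∧ x2)) ∨ ¬(x0 ∨ x0)))
  →9  ((x2 ∨ (¬x2 ∧ ¬x1)) ∨ x1) ∧ ((¬x1 ∨ ¬(F ∧ x0)) ∨ (((T ∧ x1) ∨ (T ∧ x2)) ∨ ¬(x0 ∨ x0)))
  →10  ((x2 ∨ (¬x2 ∧ ¬x1)) ∨ x1) ∧ ((¬x1 ∨ (¬F ∨ ¬x0)) ∨ (((T ∧ x1) ∨ (T ∧ x2)) ∨ ¬(x0 ∨ x0)))

Answer: NO — after 10 steps the term is ((x2 ∨ (¬x2 ∧ ¬x1)) ∨ x1) ∧ ((¬x1 ∨ (¬F ∨ ¬x0)) ∨ (((T ∧ x1) ∨ (T ∧ x2)) ∨ ¬(x0 ∨ x0))), not yet normal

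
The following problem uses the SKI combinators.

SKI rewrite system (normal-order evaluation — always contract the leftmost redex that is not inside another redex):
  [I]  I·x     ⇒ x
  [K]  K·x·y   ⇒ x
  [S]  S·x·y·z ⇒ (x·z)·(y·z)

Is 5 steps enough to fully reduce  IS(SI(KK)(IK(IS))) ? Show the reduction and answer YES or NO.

Answer: NO — after 5 steps the term is S(IS), not yet normal

Derivation:
  start: IS(SI(KK)(IK(IS)))
  →1  S(SI(KK)(IK(IS)))
  →2  S(I(IK(IS))(KK(IK(IS))))
  →3  S(IK(IS)(KK(IK(IS))))
  →4  S(K(IS)(KK(IK(IS))))
  →5  S(IS)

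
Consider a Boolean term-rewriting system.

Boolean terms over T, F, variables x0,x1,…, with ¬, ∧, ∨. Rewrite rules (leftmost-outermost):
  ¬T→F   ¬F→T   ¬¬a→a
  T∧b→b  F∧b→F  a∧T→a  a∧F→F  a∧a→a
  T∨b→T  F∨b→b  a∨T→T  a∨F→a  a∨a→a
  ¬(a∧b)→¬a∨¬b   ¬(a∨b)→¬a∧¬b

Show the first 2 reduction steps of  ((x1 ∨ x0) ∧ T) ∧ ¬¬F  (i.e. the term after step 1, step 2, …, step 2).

Answer: after 2 steps: (x1 ∨ x0) ∧ F

Derivation:
  start: ((x1 ∨ x0) ∧ T) ∧ ¬¬F
  →1  (x1 ∨ x0) ∧ ¬¬F
  →2  (x1 ∨ x0) ∧ F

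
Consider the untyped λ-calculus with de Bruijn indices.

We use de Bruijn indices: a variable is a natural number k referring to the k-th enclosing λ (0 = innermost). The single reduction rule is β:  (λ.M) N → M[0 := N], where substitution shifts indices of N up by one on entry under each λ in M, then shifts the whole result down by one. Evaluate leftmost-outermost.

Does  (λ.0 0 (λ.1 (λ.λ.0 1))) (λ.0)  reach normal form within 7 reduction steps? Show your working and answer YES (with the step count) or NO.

  start: (λ.0 0 (λ.1 (λ.λ.0 1))) (λ.0)
  →1  (λ.0) (λ.0) (λ.(λ.0) (λ.λ.0 1))
  →2  (λ.0) (λ.(λ.0) (λ.λ.0 1))
  →3  λ.(λ.0) (λ.λ.0 1)
  →4  λ.λ.λ.0 1

Answer: YES — reaches normal form λ.λ.λ.0 1 in 4 ≤ 7 steps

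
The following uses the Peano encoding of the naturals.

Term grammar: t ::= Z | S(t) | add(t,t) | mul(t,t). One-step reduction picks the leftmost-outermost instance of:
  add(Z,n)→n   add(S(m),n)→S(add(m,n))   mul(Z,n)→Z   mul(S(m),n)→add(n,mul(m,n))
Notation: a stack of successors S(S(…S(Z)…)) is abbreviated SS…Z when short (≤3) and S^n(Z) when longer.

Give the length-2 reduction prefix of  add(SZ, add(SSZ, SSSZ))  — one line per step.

  start: add(SZ, add(SSZ, SSSZ))
  →1  S(add(Z, add(SSZ, SSSZ)))
  →2  S(add(SSZ, SSSZ))

Answer: after 2 steps: S(add(SSZ, SSSZ))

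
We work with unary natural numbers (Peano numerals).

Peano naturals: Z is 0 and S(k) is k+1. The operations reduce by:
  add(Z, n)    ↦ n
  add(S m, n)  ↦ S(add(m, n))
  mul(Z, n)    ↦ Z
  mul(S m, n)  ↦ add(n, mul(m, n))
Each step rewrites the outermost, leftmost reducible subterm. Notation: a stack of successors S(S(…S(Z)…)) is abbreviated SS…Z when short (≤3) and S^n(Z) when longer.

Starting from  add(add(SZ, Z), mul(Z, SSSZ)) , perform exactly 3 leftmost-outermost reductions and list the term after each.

  start: add(add(SZ, Z), mul(Z, SSSZ))
  step 1: add(S(add(Z, Z)), mul(Z, SSSZ))
  step 2: S(add(add(Z, Z), mul(Z, SSSZ)))
  step 3: S(add(Z, mul(Z, SSSZ)))

Answer: after 3 steps: S(add(Z, mul(Z, SSSZ)))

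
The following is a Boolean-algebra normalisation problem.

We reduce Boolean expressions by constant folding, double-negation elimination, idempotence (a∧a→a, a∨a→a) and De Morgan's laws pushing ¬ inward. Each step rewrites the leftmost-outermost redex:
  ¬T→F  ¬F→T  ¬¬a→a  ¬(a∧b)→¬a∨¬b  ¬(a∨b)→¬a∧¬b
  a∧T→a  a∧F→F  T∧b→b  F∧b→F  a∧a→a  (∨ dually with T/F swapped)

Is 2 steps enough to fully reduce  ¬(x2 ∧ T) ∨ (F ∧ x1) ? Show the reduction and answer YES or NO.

  start: ¬(x2 ∧ T) ∨ (F ∧ x1)
  →1  (¬x2 ∨ ¬T) ∨ (F ∧ x1)
  →2  (¬x2 ∨ F) ∨ (F ∧ x1)

Answer: NO — after 2 steps the term is (¬x2 ∨ F) ∨ (F ∧ x1), not yet normal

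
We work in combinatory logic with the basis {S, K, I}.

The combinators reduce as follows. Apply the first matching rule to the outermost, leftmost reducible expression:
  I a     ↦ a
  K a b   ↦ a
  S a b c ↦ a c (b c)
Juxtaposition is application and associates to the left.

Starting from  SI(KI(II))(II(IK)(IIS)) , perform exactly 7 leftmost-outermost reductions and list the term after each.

Answer: after 7 steps: IS

Reduction:
  start: SI(KI(II))(II(IK)(IIS))
  [1] I(II(IK)(IIS))(KI(II)(II(IK)(IIS)))
  [2] II(IK)(IIS)(KI(II)(II(IK)(IIS)))
  [3] I(IK)(IIS)(KI(II)(II(IK)(IIS)))
  [4] IK(IIS)(KI(II)(II(IK)(IIS)))
  [5] K(IIS)(KI(II)(II(IK)(IIS)))
  [6] IIS
  [7] IS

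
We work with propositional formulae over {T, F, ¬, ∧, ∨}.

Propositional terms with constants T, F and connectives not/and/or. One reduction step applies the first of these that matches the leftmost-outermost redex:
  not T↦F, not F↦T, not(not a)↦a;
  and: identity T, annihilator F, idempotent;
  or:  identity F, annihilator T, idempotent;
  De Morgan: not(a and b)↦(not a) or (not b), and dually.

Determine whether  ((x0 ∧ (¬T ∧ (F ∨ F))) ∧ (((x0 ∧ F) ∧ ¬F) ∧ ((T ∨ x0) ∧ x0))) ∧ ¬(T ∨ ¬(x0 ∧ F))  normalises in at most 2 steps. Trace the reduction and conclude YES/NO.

Answer: NO — after 2 steps the term is ((x0 ∧ F) ∧ (((x0 ∧ F) ∧ ¬F) ∧ ((T ∨ x0) ∧ x0))) ∧ ¬(T ∨ ¬(x0 ∧ F)), not yet normal

Working:
  start: ((x0 ∧ (¬T ∧ (F ∨ F))) ∧ (((x0 ∧ F) ∧ ¬F) ∧ ((T ∨ x0) ∧ x0))) ∧ ¬(T ∨ ¬(x0 ∧ F))
  step 1: ((x0 ∧ (F ∧ (F ∨ F))) ∧ (((x0 ∧ F) ∧ ¬F) ∧ ((T ∨ x0) ∧ x0))) ∧ ¬(T ∨ ¬(x0 ∧ F))
  step 2: ((x0 ∧ F) ∧ (((x0 ∧ F) ∧ ¬F) ∧ ((T ∨ x0) ∧ x0))) ∧ ¬(T ∨ ¬(x0 ∧ F))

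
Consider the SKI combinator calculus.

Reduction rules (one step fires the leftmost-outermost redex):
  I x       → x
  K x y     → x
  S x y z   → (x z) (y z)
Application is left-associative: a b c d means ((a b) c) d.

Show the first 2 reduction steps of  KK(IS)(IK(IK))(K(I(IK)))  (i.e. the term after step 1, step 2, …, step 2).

Answer: after 2 steps: IK(IK)

Derivation:
  start: KK(IS)(IK(IK))(K(I(IK)))
  →1  K(IK(IK))(K(I(IK)))
  →2  IK(IK)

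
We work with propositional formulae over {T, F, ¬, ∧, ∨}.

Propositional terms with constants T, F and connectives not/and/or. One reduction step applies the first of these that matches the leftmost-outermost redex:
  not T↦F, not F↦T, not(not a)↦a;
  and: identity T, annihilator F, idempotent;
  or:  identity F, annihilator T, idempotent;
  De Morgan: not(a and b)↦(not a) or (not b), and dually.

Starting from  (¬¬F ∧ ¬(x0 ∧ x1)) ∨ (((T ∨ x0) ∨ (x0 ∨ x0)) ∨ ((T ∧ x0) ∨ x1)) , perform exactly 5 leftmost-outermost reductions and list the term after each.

Answer: after 5 steps: T ∨ ((T ∧ x0) ∨ x1)

Derivation:
  start: (¬¬F ∧ ¬(x0 ∧ x1)) ∨ (((T ∨ x0) ∨ (x0 ∨ x0)) ∨ ((T ∧ x0) ∨ x1))
  step 1: (F ∧ ¬(x0 ∧ x1)) ∨ (((T ∨ x0) ∨ (x0 ∨ x0)) ∨ ((T ∧ x0) ∨ x1))
  step 2: F ∨ (((T ∨ x0) ∨ (x0 ∨ x0)) ∨ ((T ∧ x0) ∨ x1))
  step 3: ((T ∨ x0) ∨ (x0 ∨ x0)) ∨ ((T ∧ x0) ∨ x1)
  step 4: (T ∨ (x0 ∨ x0)) ∨ ((T ∧ x0) ∨ x1)
  step 5: T ∨ ((T ∧ x0) ∨ x1)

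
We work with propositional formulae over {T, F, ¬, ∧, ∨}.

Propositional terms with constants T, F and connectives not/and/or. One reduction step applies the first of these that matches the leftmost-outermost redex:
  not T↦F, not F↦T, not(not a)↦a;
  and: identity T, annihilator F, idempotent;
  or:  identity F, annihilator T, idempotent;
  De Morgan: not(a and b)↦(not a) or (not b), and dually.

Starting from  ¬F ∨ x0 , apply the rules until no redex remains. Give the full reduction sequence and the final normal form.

  start: ¬F ∨ x0
  step 1: T ∨ x0
  step 2: T

Answer: normal form = T  (in 2 steps)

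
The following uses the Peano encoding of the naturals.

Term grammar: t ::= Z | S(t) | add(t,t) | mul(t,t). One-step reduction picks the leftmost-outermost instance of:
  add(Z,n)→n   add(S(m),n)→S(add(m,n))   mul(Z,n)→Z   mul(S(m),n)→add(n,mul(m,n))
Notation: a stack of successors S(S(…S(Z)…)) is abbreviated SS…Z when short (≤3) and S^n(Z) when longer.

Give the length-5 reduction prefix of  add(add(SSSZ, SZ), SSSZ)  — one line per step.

  start: add(add(SSSZ, SZ), SSSZ)
  step 1: add(S(add(SSZ, SZ)), SSSZ)
  step 2: S(add(add(SSZ, SZ), SSSZ))
  step 3: S(add(S(add(SZ, SZ)), SSSZ))
  step 4: S(S(add(add(SZ, SZ), SSSZ)))
  step 5: S(S(add(S(add(Z, SZ)), SSSZ)))

Answer: after 5 steps: S(S(add(S(add(Z, SZ)), SSSZ)))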